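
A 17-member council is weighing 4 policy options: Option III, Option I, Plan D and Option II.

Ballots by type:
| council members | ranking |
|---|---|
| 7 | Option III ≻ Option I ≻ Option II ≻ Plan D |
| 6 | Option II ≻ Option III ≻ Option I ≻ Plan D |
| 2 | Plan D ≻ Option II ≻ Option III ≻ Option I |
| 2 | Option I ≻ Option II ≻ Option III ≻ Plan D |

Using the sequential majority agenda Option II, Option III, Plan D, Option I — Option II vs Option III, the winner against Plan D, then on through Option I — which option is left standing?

Option I

Round 1: Option II vs Option III — 10–7, Option II advances.
Round 2: Option II vs Plan D — 15–2, Option II advances.
Round 3: Option II vs Option I — 8–9, Option I advances.
Option I survives the agenda.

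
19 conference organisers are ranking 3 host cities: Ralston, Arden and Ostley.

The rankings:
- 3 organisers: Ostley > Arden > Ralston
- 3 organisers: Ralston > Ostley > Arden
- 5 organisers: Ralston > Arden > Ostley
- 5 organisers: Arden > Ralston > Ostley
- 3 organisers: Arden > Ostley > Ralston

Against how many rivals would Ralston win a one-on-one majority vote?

1

Ralston against each rival (19 organisers):
Ralston vs Arden: 3+5 = 8 for Ralston, 11 for Arden — Arden by 11–8.
Ralston vs Ostley: Ralston is ranked higher on 3+5+5 = 13 ballots, Ostley on 6. Ralston wins 13–6.
Ralston beats Ostley; loses to Arden — 1 pairwise win.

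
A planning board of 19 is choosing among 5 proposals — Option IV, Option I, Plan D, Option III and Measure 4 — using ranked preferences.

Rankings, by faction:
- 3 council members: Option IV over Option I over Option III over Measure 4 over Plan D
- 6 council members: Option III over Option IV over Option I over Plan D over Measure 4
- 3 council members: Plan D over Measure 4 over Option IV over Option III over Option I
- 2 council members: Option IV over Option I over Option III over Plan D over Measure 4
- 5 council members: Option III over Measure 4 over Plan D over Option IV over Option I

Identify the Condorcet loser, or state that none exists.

Measure 4

Head-to-head results (19 council members):
Option IV–Option I: Option IV 19–0.
Option IV vs Plan D: 11 to 8, Option IV.
Option IV–Option III: Option III 11–8.
Option IV vs Measure 4: Option IV preferred on 3+6+2 = 11 ballots; Option IV wins 11–8.
Option I vs Plan D: 11 to 8, Option I.
Option I vs Option III: Option I is ranked higher on 3+2 = 5 ballots, Option III on 14. Option III wins 14–5.
Option I vs Measure 4: Option I wins 11–8.
Plan D vs Option III: Option III, 16–3.
Plan D vs Measure 4: Plan D, 11–8.
Option III vs Measure 4: Option III wins 16–3.
Measure 4 is beaten in every head-to-head and is the Condorcet loser.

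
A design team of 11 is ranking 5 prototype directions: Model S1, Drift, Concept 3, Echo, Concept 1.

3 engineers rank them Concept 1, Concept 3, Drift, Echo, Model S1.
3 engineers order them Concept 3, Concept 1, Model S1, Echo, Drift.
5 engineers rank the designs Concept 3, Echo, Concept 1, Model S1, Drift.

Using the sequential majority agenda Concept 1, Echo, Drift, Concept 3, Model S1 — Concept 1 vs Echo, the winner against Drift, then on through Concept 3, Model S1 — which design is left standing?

Round 1: Concept 1 vs Echo — 6–5, Concept 1 advances.
Round 2: Concept 1 vs Drift — 11–0, Concept 1 advances.
Round 3: Concept 1 vs Concept 3 — 3–8, Concept 3 advances.
Round 4: Concept 3 vs Model S1 — 11–0, Concept 3 advances.
Concept 3 survives the agenda.

Concept 3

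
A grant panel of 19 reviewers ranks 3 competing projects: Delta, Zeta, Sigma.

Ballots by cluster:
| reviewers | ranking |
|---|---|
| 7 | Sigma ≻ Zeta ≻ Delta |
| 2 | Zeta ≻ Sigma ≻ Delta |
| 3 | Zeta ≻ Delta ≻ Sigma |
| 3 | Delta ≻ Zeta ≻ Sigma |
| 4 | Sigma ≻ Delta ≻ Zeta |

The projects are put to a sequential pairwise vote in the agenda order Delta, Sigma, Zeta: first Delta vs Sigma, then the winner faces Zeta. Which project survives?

Sigma

Round 1: Delta vs Sigma — 6–13, Sigma advances.
Round 2: Sigma vs Zeta — 11–8, Sigma advances.
The agenda winner is Sigma.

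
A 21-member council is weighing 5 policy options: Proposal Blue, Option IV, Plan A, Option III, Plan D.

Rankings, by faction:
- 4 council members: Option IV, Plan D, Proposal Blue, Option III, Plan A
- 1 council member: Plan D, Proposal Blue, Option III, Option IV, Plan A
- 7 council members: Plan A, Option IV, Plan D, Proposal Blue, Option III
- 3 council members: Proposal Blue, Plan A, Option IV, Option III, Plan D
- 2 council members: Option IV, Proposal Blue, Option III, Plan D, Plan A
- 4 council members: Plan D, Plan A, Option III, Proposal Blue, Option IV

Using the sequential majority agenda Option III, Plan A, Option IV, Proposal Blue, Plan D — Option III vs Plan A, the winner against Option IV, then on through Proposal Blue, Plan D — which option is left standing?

Round 1: Option III vs Plan A — 7–14, Plan A advances.
Round 2: Plan A vs Option IV — 14–7, Plan A advances.
Round 3: Plan A vs Proposal Blue — 11–10, Plan A advances.
Round 4: Plan A vs Plan D — 10–11, Plan D advances.
Plan D survives the agenda.

Plan D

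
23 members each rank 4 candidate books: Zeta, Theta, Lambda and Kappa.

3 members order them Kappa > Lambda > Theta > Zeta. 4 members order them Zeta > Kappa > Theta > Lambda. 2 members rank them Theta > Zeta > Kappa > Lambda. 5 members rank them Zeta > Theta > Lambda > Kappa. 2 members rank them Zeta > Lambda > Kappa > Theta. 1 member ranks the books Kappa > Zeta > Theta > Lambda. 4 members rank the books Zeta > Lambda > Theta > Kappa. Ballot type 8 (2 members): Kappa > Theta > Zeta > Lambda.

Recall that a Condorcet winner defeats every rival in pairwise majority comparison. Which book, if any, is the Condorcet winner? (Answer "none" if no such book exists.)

Zeta

Check each pair by majority over 23 ballots:
Zeta–Theta: Zeta 16–7.
Zeta vs Lambda: Zeta, 20–3.
Zeta–Kappa: Zeta 17–6.
Theta vs Lambda: Theta, 14–9.
Theta vs Kappa: Kappa, 12–11.
Lambda vs Kappa: Kappa wins 12–11.
Only Zeta has no losses; Zeta is the Condorcet winner.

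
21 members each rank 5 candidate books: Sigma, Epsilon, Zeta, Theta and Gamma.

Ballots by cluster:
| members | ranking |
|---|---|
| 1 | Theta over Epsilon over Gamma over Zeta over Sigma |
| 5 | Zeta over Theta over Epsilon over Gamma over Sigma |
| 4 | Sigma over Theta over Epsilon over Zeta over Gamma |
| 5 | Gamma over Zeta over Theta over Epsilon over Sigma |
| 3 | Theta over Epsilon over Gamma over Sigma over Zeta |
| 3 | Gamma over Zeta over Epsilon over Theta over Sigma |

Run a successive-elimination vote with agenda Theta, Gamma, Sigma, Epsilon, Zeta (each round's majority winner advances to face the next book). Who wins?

Round 1: Theta vs Gamma — 13–8, Theta advances.
Round 2: Theta vs Sigma — 17–4, Theta advances.
Round 3: Theta vs Epsilon — 18–3, Theta advances.
Round 4: Theta vs Zeta — 8–13, Zeta advances.
Zeta survives the agenda.

Zeta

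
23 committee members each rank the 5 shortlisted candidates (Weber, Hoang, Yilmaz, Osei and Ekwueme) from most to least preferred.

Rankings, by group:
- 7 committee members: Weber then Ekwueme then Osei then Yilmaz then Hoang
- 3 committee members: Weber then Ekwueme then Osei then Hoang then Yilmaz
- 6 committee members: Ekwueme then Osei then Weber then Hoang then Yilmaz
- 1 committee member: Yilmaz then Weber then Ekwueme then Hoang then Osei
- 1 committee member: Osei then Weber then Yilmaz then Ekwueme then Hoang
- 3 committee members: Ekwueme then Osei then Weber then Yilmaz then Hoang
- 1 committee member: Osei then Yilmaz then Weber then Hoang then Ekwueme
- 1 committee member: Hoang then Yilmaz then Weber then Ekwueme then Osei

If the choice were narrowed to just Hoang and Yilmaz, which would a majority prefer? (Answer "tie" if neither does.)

Ballots ranking Hoang above Yilmaz: 3 + 6 + 1 = 10.
Ballots ranking Yilmaz above Hoang: 23 − 10 = 13.
Yilmaz wins the head-to-head 13–10.

Yilmaz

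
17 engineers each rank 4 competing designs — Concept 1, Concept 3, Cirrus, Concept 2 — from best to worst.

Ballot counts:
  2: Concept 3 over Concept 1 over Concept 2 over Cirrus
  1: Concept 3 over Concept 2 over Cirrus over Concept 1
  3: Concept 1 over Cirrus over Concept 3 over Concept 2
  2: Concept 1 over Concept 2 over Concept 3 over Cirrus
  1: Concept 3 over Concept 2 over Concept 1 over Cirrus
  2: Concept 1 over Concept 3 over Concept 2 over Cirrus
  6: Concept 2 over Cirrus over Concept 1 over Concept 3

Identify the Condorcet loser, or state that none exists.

none

Head-to-head results (17 engineers):
Concept 1 vs Concept 3: Concept 1 preferred on 3+2+2+6 = 13 ballots; Concept 1 wins 13–4.
Concept 1 vs Cirrus: 2+3+2+1+2 = 10 for Concept 1, 7 for Cirrus — Concept 1 by 10–7.
Concept 1 vs Concept 2: 2+3+2+2 = 9 for Concept 1, 8 for Concept 2 — Concept 1 by 9–8.
Concept 3 vs Cirrus: Concept 3 preferred on 2+1+2+1+2 = 8 ballots; Cirrus wins 9–8.
Concept 3 vs Concept 2: 2+1+3+1+2 = 9 for Concept 3, 8 for Concept 2 — Concept 3 by 9–8.
Cirrus vs Concept 2: Concept 2 wins 14–3.
Each design has at least one pairwise win (Concept 1 beats Concept 3; Concept 3 beats Concept 2; Cirrus beats Concept 3; Concept 2 beats Cirrus) — no Condorcet loser.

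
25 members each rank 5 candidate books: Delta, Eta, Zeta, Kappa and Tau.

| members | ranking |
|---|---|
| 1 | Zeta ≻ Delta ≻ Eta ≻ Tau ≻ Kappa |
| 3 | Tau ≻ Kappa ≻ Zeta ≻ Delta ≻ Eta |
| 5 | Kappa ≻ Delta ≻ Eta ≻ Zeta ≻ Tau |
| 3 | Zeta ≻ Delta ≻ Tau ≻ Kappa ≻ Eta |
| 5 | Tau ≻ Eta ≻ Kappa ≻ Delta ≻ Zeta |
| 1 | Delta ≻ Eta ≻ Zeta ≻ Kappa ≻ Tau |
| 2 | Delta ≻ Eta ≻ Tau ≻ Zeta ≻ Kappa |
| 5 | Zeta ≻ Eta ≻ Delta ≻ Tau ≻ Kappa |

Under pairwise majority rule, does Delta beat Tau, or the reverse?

Ballots ranking Delta above Tau: 1 + 5 + 3 + 1 + 2 + 5 = 17.
Ballots ranking Tau above Delta: 25 − 17 = 8.
Delta wins the head-to-head 17–8.

Delta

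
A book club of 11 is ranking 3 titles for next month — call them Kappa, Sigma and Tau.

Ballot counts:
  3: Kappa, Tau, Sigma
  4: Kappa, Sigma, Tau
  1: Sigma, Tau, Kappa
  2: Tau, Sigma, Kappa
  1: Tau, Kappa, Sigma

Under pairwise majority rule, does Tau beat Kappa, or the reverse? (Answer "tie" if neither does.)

Kappa

Ballots ranking Tau above Kappa: 1 + 2 + 1 = 4.
Ballots ranking Kappa above Tau: 11 − 4 = 7.
Kappa wins the head-to-head 7–4.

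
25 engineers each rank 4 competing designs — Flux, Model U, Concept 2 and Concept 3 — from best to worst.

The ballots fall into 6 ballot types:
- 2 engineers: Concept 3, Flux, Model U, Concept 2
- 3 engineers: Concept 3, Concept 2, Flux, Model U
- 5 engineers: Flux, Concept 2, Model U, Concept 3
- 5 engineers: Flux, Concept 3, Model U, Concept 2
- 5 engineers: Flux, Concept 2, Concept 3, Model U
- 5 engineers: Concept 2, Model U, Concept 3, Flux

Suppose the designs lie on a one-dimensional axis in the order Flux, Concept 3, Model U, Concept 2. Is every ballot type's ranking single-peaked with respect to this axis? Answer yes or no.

no

Axis positions: Flux=1, Concept 3=2, Model U=3, Concept 2=4.
Ballot type 1 (peak Concept 3 at position 2): ranking walks positions 2-1-3-4, expanding outward from the peak — single-peaked.
Ballot type 2: ranking walks positions 2-4-1-3; Concept 2 is ranked above Model U even though Model U lies between Concept 2 and the peak Concept 3 on the axis — preferences dip and rise again. Not single-peaked.
Ballot type 3: ranking walks positions 1-4-3-2; Concept 2 is ranked above Concept 3 even though Concept 3 lies between Concept 2 and the peak Flux on the axis — preferences dip and rise again. Not single-peaked.
Ballot type 4 (peak Flux at position 1): ranking walks positions 1-2-3-4, expanding outward from the peak — single-peaked.
Ballot type 5: ranking walks positions 1-4-2-3; Concept 2 is ranked above Concept 3 even though Concept 3 lies between Concept 2 and the peak Flux on the axis — preferences dip and rise again. Not single-peaked.
Ballot type 6 (peak Concept 2 at position 4): ranking walks positions 4-3-2-1, expanding outward from the peak — single-peaked.
Ballot type 2 violates single-peakedness, so the profile is not single-peaked on this axis.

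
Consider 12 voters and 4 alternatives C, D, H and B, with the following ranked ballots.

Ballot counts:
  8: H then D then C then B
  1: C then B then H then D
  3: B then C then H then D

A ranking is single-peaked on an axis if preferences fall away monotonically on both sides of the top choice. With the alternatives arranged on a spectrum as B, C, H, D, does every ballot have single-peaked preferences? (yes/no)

yes

Axis positions: B=1, C=2, H=3, D=4.
Type 1 (peak H at position 3): ranking walks positions 3-4-2-1, expanding outward from the peak — single-peaked.
Type 2 (peak C at position 2): ranking walks positions 2-1-3-4, expanding outward from the peak — single-peaked.
Type 3 (peak B at position 1): ranking walks positions 1-2-3-4, expanding outward from the peak — single-peaked.
Every ranking is single-peaked on this axis.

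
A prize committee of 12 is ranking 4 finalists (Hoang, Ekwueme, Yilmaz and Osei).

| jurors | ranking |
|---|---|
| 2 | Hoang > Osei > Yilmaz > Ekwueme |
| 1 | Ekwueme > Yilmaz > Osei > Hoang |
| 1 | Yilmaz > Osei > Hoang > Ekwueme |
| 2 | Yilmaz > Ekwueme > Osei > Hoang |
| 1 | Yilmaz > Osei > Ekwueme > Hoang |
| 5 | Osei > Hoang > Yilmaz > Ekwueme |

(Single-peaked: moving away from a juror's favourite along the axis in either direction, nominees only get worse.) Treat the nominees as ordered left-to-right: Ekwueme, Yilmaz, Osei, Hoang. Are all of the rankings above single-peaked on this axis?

Axis positions: Ekwueme=1, Yilmaz=2, Osei=3, Hoang=4.
Ballot type 1 (peak Hoang at position 4): ranking walks positions 4-3-2-1, expanding outward from the peak — single-peaked.
Ballot type 2 (peak Ekwueme at position 1): ranking walks positions 1-2-3-4, expanding outward from the peak — single-peaked.
Ballot type 3 (peak Yilmaz at position 2): ranking walks positions 2-3-4-1, expanding outward from the peak — single-peaked.
Ballot type 4 (peak Yilmaz at position 2): ranking walks positions 2-1-3-4, expanding outward from the peak — single-peaked.
Ballot type 5 (peak Yilmaz at position 2): ranking walks positions 2-3-1-4, expanding outward from the peak — single-peaked.
Ballot type 6 (peak Osei at position 3): ranking walks positions 3-4-2-1, expanding outward from the peak — single-peaked.
Every ranking is single-peaked on this axis.

yes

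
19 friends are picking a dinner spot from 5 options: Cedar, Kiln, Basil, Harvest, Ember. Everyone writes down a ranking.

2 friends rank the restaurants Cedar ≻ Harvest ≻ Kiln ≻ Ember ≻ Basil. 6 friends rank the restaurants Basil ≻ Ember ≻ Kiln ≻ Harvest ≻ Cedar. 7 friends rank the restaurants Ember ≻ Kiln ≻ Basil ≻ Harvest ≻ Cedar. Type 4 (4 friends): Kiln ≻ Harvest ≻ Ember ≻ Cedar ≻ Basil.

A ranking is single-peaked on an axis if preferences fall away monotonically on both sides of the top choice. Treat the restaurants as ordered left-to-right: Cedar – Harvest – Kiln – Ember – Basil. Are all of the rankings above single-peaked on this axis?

yes

Axis positions: Cedar=1, Harvest=2, Kiln=3, Ember=4, Basil=5.
Type 1 (peak Cedar at position 1): ranking walks positions 1-2-3-4-5, expanding outward from the peak — single-peaked.
Type 2 (peak Basil at position 5): ranking walks positions 5-4-3-2-1, expanding outward from the peak — single-peaked.
Type 3 (peak Ember at position 4): ranking walks positions 4-3-5-2-1, expanding outward from the peak — single-peaked.
Type 4 (peak Kiln at position 3): ranking walks positions 3-2-4-1-5, expanding outward from the peak — single-peaked.
Every ranking is single-peaked on this axis.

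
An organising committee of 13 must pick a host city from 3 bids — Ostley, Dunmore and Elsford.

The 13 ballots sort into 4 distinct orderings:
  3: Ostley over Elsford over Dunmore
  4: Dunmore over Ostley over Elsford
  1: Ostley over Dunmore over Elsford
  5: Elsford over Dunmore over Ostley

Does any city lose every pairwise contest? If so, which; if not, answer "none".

none

Pairwise majorities:
Ostley vs Dunmore: Dunmore, 9–4.
Ostley vs Elsford: 8 to 5, Ostley.
Dunmore vs Elsford: Elsford, 8–5.
Every city wins at least one matchup (Ostley beats Elsford; Dunmore beats Ostley; Elsford beats Dunmore), so there is no Condorcet loser.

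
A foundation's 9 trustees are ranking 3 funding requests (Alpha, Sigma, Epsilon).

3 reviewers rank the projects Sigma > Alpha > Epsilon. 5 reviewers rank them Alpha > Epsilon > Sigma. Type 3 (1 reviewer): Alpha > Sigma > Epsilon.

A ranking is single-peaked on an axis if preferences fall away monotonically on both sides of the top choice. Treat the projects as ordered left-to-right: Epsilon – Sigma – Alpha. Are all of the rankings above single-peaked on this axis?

Axis positions: Epsilon=1, Sigma=2, Alpha=3.
Type 1 (peak Sigma at position 2): ranking walks positions 2-3-1, expanding outward from the peak — single-peaked.
Type 2: ranking walks positions 3-1-2; Epsilon is ranked above Sigma even though Sigma lies between Epsilon and the peak Alpha on the axis — preferences dip and rise again. Not single-peaked.
Type 3 (peak Alpha at position 3): ranking walks positions 3-2-1, expanding outward from the peak — single-peaked.
Type 2 violates single-peakedness, so the profile is not single-peaked on this axis.

no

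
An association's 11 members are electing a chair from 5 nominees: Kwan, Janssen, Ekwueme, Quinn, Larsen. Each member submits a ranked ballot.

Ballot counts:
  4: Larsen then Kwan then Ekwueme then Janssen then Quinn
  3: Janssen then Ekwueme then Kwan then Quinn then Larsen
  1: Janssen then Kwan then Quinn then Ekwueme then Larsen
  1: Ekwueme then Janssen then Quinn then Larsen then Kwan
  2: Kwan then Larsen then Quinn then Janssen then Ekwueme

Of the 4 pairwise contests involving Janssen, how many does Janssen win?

Janssen against each rival (11 voters):
Janssen vs Kwan: 3+1+1 = 5 for Janssen, 6 for Kwan — Kwan by 6–5.
Janssen vs Ekwueme: Janssen wins 6–5.
Janssen vs Quinn: Janssen is ranked higher on 4+3+1+1 = 9 ballots, Quinn on 2. Janssen wins 9–2.
Janssen vs Larsen: Larsen wins 6–5.
Janssen beats Ekwueme, Quinn; loses to Kwan, Larsen — 2 pairwise wins.

2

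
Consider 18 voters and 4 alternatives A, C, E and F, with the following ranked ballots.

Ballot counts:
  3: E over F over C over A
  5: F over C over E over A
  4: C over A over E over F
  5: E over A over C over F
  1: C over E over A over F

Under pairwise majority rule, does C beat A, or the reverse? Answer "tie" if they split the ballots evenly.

Ballots ranking C above A: 3 + 5 + 4 + 1 = 13.
Ballots ranking A above C: 18 − 13 = 5.
C wins the head-to-head 13–5.

C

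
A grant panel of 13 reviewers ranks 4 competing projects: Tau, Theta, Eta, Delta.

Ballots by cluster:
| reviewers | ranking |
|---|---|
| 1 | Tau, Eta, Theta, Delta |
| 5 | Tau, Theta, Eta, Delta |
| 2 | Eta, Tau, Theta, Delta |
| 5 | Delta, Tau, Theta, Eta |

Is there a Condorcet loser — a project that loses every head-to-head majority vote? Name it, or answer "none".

Pairwise majorities:
Tau–Theta: Tau 13–0.
Tau vs Eta: Tau, 11–2.
Tau vs Delta: Tau, 8–5.
Theta vs Eta: Theta, 10–3.
Theta vs Delta: Theta is ranked higher on 1+5+2 = 8 ballots, Delta on 5. Theta wins 8–5.
Eta vs Delta: Eta is ranked higher on 1+5+2 = 8 ballots, Delta on 5. Eta wins 8–5.
Only Delta has no wins; Delta is the Condorcet loser.

Delta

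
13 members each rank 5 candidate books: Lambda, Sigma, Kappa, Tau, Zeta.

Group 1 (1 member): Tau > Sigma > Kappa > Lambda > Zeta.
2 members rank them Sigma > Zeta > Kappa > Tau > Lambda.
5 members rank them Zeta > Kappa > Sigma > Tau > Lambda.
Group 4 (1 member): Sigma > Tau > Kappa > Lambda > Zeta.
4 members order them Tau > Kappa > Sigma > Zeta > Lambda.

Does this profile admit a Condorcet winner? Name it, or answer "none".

Head-to-head results (13 members):
Lambda vs Sigma: 0 to 13, Sigma.
Lambda vs Kappa: 0 for Lambda, 13 for Kappa — Kappa by 13–0.
Lambda vs Tau: Lambda is ranked higher on 0 ballots, Tau on 13. Tau wins 13–0.
Lambda vs Zeta: Lambda is ranked higher on 1+1 = 2 ballots, Zeta on 11. Zeta wins 11–2.
Sigma vs Kappa: Sigma is ranked higher on 1+2+1 = 4 ballots, Kappa on 9. Kappa wins 9–4.
Sigma vs Tau: 2+5+1 = 8 for Sigma, 5 for Tau — Sigma by 8–5.
Sigma vs Zeta: 8 to 5, Sigma.
Kappa vs Tau: Kappa preferred on 2+5 = 7 ballots; Kappa wins 7–6.
Kappa vs Zeta: Kappa is ranked higher on 1+1+4 = 6 ballots, Zeta on 7. Zeta wins 7–6.
Tau vs Zeta: 6 to 7, Zeta.
Every book loses at least once (Lambda loses to Sigma; Sigma loses to Kappa; Kappa loses to Zeta; Tau loses to Sigma; Zeta loses to Sigma). The majority relation contains the cycle Sigma beats Zeta beats Kappa beats Sigma, so there is no Condorcet winner.

none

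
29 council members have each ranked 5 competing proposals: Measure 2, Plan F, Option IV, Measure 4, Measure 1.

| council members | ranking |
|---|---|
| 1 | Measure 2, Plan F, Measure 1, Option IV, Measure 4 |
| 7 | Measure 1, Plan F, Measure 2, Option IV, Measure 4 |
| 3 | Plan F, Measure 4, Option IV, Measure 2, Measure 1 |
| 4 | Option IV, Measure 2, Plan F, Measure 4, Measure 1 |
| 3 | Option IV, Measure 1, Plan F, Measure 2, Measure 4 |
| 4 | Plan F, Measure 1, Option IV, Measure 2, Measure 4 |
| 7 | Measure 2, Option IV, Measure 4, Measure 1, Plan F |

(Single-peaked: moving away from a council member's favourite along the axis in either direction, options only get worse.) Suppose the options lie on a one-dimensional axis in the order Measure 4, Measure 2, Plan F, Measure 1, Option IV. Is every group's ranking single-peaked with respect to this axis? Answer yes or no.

Axis positions: Measure 4=1, Measure 2=2, Plan F=3, Measure 1=4, Option IV=5.
Group 1 (peak Measure 2 at position 2): ranking walks positions 2-3-4-5-1, expanding outward from the peak — single-peaked.
Group 2 (peak Measure 1 at position 4): ranking walks positions 4-3-2-5-1, expanding outward from the peak — single-peaked.
Group 3: ranking walks positions 3-1-5-2-4; Measure 4 is ranked above Measure 2 even though Measure 2 lies between Measure 4 and the peak Plan F on the axis — preferences dip and rise again. Not single-peaked.
Group 4: ranking walks positions 5-2-3-1-4; Measure 2 is ranked above Measure 1 even though Measure 1 lies between Measure 2 and the peak Option IV on the axis — preferences dip and rise again. Not single-peaked.
Group 5 (peak Option IV at position 5): ranking walks positions 5-4-3-2-1, expanding outward from the peak — single-peaked.
Group 6 (peak Plan F at position 3): ranking walks positions 3-4-5-2-1, expanding outward from the peak — single-peaked.
Group 7: ranking walks positions 2-5-1-4-3; Option IV is ranked above Plan F even though Plan F lies between Option IV and the peak Measure 2 on the axis — preferences dip and rise again. Not single-peaked.
Group 3 violates single-peakedness, so the profile is not single-peaked on this axis.

no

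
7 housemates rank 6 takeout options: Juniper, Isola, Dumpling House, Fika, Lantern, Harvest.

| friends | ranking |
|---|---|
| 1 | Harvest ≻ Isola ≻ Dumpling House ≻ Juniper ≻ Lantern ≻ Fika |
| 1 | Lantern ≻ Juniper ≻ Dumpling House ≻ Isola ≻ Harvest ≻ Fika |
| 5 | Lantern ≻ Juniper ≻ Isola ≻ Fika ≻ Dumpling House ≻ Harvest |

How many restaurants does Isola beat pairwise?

3

Isola against each rival (7 friends):
Isola vs Juniper: Juniper, 6–1.
Isola vs Dumpling House: Isola preferred on 1+5 = 6 ballots; Isola wins 6–1.
Isola vs Fika: 7 to 0, Isola.
Isola–Lantern: Lantern 6–1.
Isola vs Harvest: Isola preferred on 1+5 = 6 ballots; Isola wins 6–1.
Isola beats Dumpling House, Fika, Harvest; loses to Juniper, Lantern — 3 pairwise wins.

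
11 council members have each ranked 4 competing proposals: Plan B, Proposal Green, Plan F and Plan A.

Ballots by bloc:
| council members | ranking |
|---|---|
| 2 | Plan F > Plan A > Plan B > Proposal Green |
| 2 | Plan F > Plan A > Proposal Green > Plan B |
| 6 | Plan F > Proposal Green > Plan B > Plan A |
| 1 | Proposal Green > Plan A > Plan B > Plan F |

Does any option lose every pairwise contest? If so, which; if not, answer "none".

Plan A

Pairwise majorities:
Plan B vs Proposal Green: 2 for Plan B, 9 for Proposal Green — Proposal Green by 9–2.
Plan B vs Plan F: Plan F, 10–1.
Plan B vs Plan A: Plan B, 6–5.
Proposal Green vs Plan F: Plan F, 10–1.
Proposal Green vs Plan A: Proposal Green preferred on 6+1 = 7 ballots; Proposal Green wins 7–4.
Plan F vs Plan A: Plan F, 10–1.
Only Plan A has no wins; Plan A is the Condorcet loser.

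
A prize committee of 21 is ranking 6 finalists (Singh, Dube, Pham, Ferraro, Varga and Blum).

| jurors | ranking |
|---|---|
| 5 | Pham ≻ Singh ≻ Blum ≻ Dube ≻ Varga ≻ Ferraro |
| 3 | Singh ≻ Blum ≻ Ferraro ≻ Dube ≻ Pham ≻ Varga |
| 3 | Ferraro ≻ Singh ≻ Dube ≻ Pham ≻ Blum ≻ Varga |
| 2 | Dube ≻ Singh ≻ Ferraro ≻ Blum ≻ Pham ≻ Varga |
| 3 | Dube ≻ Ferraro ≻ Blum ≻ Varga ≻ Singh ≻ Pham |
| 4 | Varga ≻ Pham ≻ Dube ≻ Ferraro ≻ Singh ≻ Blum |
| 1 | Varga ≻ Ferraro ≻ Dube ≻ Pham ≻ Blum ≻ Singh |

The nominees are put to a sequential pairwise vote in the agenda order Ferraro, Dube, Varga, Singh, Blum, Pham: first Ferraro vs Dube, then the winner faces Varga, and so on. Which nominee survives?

Round 1: Ferraro vs Dube — 7–14, Dube advances.
Round 2: Dube vs Varga — 16–5, Dube advances.
Round 3: Dube vs Singh — 10–11, Singh advances.
Round 4: Singh vs Blum — 17–4, Singh advances.
Round 5: Singh vs Pham — 11–10, Singh advances.
Singh survives the agenda.

Singh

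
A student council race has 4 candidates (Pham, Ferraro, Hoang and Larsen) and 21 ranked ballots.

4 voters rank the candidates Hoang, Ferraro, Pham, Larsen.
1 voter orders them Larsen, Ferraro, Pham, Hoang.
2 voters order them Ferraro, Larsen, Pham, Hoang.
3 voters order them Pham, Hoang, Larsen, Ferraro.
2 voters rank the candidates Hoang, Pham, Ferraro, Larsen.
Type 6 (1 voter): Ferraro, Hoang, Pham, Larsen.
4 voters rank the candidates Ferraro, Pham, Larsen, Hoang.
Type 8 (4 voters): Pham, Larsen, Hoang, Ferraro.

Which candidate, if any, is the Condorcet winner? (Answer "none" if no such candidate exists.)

none

Head-to-head results (21 voters):
Pham vs Ferraro: 9 to 12, Ferraro.
Pham vs Hoang: Pham preferred on 1+2+3+4+4 = 14 ballots; Pham wins 14–7.
Pham vs Larsen: 18 to 3, Pham.
Ferraro vs Hoang: Ferraro preferred on 1+2+1+4 = 8 ballots; Hoang wins 13–8.
Ferraro vs Larsen: 13 to 8, Ferraro.
Hoang vs Larsen: Hoang preferred on 4+3+2+1 = 10 ballots; Larsen wins 11–10.
Every candidate loses at least once (Pham loses to Ferraro; Ferraro loses to Hoang; Hoang loses to Pham; Larsen loses to Pham). The majority relation contains the cycle Pham beats Hoang beats Ferraro beats Pham, so there is no Condorcet winner.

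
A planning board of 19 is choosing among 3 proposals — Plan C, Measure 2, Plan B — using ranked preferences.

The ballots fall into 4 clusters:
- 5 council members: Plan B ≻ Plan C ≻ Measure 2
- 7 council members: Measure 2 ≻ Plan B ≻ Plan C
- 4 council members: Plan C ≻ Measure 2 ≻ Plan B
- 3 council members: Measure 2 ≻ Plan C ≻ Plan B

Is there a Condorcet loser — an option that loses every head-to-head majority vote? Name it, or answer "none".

Pairwise majorities:
Plan C vs Measure 2: Measure 2 wins 10–9.
Plan C vs Plan B: Plan C preferred on 4+3 = 7 ballots; Plan B wins 12–7.
Measure 2 vs Plan B: Measure 2 wins 14–5.
Only Plan C has no wins; Plan C is the Condorcet loser.

Plan C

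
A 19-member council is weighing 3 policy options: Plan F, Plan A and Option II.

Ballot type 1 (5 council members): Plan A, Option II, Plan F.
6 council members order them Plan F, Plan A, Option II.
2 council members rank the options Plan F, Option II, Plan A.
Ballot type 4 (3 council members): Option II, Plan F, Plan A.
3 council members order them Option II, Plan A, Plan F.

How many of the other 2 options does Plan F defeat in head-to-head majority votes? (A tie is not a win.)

Plan F against each rival (19 council members):
Plan F vs Plan A: 11 to 8, Plan F.
Plan F–Option II: Option II 11–8.
Plan F beats Plan A; loses to Option II — 1 pairwise win.

1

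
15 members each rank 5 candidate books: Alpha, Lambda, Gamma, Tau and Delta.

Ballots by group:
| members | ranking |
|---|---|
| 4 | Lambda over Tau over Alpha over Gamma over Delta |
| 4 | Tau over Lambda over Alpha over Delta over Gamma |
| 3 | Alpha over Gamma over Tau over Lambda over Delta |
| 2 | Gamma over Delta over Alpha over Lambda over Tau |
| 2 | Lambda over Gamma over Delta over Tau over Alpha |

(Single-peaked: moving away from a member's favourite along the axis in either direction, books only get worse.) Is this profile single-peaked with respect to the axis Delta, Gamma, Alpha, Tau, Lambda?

Axis positions: Delta=1, Gamma=2, Alpha=3, Tau=4, Lambda=5.
Group 1 (peak Lambda at position 5): ranking walks positions 5-4-3-2-1, expanding outward from the peak — single-peaked.
Group 2: ranking walks positions 4-5-3-1-2; Delta is ranked above Gamma even though Gamma lies between Delta and the peak Tau on the axis — preferences dip and rise again. Not single-peaked.
Group 3 (peak Alpha at position 3): ranking walks positions 3-2-4-5-1, expanding outward from the peak — single-peaked.
Group 4: ranking walks positions 2-1-3-5-4; Lambda is ranked above Tau even though Tau lies between Lambda and the peak Gamma on the axis — preferences dip and rise again. Not single-peaked.
Group 5: ranking walks positions 5-2-1-4-3; Gamma is ranked above Tau even though Tau lies between Gamma and the peak Lambda on the axis — preferences dip and rise again. Not single-peaked.
Group 2 violates single-peakedness, so the profile is not single-peaked on this axis.

no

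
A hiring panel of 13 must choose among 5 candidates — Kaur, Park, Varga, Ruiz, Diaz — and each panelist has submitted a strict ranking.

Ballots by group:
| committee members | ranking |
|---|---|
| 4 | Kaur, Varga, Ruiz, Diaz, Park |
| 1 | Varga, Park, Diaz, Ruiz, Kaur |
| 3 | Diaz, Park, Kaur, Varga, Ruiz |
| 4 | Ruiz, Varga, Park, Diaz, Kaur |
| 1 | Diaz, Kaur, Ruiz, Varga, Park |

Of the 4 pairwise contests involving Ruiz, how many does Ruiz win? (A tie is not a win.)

Ruiz against each rival (13 committee members):
Ruiz vs Kaur: Ruiz preferred on 1+4 = 5 ballots; Kaur wins 8–5.
Ruiz vs Park: Ruiz, 9–4.
Ruiz vs Varga: Ruiz preferred on 4+1 = 5 ballots; Varga wins 8–5.
Ruiz vs Diaz: Ruiz, 8–5.
Ruiz beats Park, Diaz; loses to Kaur, Varga — 2 pairwise wins.

2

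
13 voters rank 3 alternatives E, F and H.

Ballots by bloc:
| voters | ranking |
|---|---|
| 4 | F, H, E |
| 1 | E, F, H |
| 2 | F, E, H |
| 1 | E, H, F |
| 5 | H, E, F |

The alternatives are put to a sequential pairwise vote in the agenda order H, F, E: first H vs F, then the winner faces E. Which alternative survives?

Round 1: H vs F — 6–7, F advances.
Round 2: F vs E — 6–7, E advances.
E survives the agenda.

E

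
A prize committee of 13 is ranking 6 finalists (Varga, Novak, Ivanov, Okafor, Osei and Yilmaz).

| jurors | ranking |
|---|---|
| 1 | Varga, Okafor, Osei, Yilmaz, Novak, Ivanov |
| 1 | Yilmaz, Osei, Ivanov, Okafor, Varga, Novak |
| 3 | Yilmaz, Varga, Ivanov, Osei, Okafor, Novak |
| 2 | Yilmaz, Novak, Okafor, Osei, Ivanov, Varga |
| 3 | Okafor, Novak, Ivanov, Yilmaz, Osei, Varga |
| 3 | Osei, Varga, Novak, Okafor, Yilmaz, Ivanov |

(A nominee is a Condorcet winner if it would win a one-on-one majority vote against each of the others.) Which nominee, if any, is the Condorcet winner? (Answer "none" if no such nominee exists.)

Head-to-head results (13 jurors):
Varga vs Novak: Varga, 8–5.
Varga–Ivanov: Varga 7–6.
Varga–Okafor: Varga 7–6.
Varga vs Osei: Osei wins 9–4.
Varga vs Yilmaz: Yilmaz, 9–4.
Novak vs Ivanov: Novak, 9–4.
Novak–Okafor: Okafor 8–5.
Novak–Osei: Osei 8–5.
Novak vs Yilmaz: Yilmaz wins 7–6.
Ivanov vs Okafor: Okafor, 9–4.
Ivanov vs Osei: Osei wins 7–6.
Ivanov vs Yilmaz: Yilmaz, 10–3.
Okafor–Osei: Osei 7–6.
Okafor vs Yilmaz: Okafor wins 7–6.
Osei vs Yilmaz: Yilmaz wins 9–4.
Every nominee loses at least once (Varga loses to Osei; Novak loses to Varga; Ivanov loses to Varga; Okafor loses to Varga; Osei loses to Yilmaz; Yilmaz loses to Okafor). The majority relation contains the cycle Varga > Okafor > Yilmaz > Varga, so there is no Condorcet winner.

none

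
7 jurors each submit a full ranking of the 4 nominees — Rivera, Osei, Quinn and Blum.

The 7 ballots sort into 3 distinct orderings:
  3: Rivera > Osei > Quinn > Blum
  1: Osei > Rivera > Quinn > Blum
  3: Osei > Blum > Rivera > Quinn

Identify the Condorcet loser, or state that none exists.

Head-to-head results (7 jurors):
Rivera vs Osei: Rivera is ranked higher on 3 ballots, Osei on 4. Osei wins 4–3.
Rivera–Quinn: Rivera 7–0.
Rivera vs Blum: Rivera wins 4–3.
Osei vs Quinn: 3+1+3 = 7 for Osei, 0 for Quinn — Osei by 7–0.
Osei vs Blum: 7 to 0, Osei.
Quinn vs Blum: Quinn preferred on 3+1 = 4 ballots; Quinn wins 4–3.
Blum loses to every other nominee — it is the Condorcet loser.

Blum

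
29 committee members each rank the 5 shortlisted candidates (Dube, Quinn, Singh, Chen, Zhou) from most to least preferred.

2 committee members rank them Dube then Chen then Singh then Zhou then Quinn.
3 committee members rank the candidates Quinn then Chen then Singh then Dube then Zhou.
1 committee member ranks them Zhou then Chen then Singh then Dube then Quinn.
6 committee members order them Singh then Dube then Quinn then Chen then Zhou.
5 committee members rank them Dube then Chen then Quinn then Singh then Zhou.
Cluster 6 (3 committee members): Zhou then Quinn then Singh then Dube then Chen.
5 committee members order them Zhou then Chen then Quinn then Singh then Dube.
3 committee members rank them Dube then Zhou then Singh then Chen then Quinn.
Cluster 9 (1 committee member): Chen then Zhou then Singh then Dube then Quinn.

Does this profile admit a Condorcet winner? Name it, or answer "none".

none

Pairwise majorities:
Dube–Quinn: Dube 18–11.
Dube–Singh: Singh 19–10.
Dube vs Chen: Dube is ranked higher on 2+6+5+3+3 = 19 ballots, Chen on 10. Dube wins 19–10.
Dube vs Zhou: Dube is ranked higher on 2+3+6+5+3 = 19 ballots, Zhou on 10. Dube wins 19–10.
Quinn–Singh: Quinn 16–13.
Quinn vs Chen: Quinn is ranked higher on 3+6+3 = 12 ballots, Chen on 17. Chen wins 17–12.
Quinn vs Zhou: 14 to 15, Zhou.
Singh vs Chen: Chen, 17–12.
Singh vs Zhou: Singh is ranked higher on 2+3+6+5 = 16 ballots, Zhou on 13. Singh wins 16–13.
Chen–Zhou: Chen 17–12.
No candidate is unbeaten: Dube loses to Singh; Quinn loses to Dube; Singh loses to Quinn; Chen loses to Dube; Zhou loses to Dube. In particular Dube → Quinn → Singh → Dube is a majority cycle — no Condorcet winner exists.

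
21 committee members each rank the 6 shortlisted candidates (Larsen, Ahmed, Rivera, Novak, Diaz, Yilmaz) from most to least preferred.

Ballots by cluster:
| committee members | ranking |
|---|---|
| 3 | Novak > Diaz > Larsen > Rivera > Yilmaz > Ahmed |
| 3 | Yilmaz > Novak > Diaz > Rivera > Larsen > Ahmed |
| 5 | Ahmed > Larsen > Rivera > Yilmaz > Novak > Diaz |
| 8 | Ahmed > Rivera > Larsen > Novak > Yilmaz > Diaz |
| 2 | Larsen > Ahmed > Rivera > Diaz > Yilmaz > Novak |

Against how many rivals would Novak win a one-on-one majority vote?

Novak against each rival (21 committee members):
Novak vs Larsen: Larsen wins 15–6.
Novak vs Ahmed: Ahmed wins 15–6.
Novak vs Rivera: Rivera, 15–6.
Novak vs Diaz: 19 to 2, Novak.
Novak vs Yilmaz: Novak wins 11–10.
Novak beats Diaz, Yilmaz; loses to Larsen, Ahmed, Rivera — 2 pairwise wins.

2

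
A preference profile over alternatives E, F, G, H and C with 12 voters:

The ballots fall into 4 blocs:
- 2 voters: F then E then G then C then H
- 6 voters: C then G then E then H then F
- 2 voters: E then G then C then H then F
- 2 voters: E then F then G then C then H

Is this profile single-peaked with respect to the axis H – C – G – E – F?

Axis positions: H=1, C=2, G=3, E=4, F=5.
Bloc 1 (peak F at position 5): ranking walks positions 5-4-3-2-1, expanding outward from the peak — single-peaked.
Bloc 2 (peak C at position 2): ranking walks positions 2-3-4-1-5, expanding outward from the peak — single-peaked.
Bloc 3 (peak E at position 4): ranking walks positions 4-3-2-1-5, expanding outward from the peak — single-peaked.
Bloc 4 (peak E at position 4): ranking walks positions 4-5-3-2-1, expanding outward from the peak — single-peaked.
Every ranking is single-peaked on this axis.

yes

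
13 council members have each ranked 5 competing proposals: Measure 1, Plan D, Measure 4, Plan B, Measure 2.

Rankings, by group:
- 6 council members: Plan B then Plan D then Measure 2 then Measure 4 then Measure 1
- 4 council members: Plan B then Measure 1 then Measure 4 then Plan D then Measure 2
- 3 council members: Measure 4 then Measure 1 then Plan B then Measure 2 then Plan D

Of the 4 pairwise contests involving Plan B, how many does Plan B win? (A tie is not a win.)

Plan B against each rival (13 council members):
Plan B vs Measure 1: 10 to 3, Plan B.
Plan B vs Plan D: Plan B wins 13–0.
Plan B vs Measure 4: Plan B, 10–3.
Plan B vs Measure 2: Plan B wins 13–0.
Plan B beats Measure 1, Plan D, Measure 4, Measure 2 — 4 pairwise wins.

4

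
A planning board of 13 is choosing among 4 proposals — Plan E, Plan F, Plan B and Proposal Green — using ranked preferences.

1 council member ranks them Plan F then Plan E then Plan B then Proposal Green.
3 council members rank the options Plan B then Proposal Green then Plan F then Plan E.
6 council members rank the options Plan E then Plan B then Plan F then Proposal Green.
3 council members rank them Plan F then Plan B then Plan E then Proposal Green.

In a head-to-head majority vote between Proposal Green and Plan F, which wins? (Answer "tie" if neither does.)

Ballots ranking Proposal Green above Plan F: 3.
Ballots ranking Plan F above Proposal Green: 13 − 3 = 10.
Plan F wins the head-to-head 10–3.

Plan F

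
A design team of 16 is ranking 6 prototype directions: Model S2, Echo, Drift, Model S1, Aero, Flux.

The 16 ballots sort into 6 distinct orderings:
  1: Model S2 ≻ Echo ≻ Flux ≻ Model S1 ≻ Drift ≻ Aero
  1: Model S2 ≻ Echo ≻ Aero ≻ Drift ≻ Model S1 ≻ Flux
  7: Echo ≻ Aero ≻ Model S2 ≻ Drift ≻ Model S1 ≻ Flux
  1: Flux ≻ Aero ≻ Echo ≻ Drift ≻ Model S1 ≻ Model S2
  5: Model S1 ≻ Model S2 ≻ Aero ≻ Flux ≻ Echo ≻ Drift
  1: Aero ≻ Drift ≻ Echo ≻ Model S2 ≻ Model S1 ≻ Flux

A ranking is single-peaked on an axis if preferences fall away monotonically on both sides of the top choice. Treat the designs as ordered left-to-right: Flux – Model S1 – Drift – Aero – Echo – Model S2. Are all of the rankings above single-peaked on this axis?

Axis positions: Flux=1, Model S1=2, Drift=3, Aero=4, Echo=5, Model S2=6.
Group 1: ranking walks positions 6-5-1-2-3-4; Flux is ranked above Aero even though Aero lies between Flux and the peak Model S2 on the axis — preferences dip and rise again. Not single-peaked.
Group 2 (peak Model S2 at position 6): ranking walks positions 6-5-4-3-2-1, expanding outward from the peak — single-peaked.
Group 3 (peak Echo at position 5): ranking walks positions 5-4-6-3-2-1, expanding outward from the peak — single-peaked.
Group 4: ranking walks positions 1-4-5-3-2-6; Aero is ranked above Model S1 even though Model S1 lies between Aero and the peak Flux on the axis — preferences dip and rise again. Not single-peaked.
Group 5: ranking walks positions 2-6-4-1-5-3; Model S2 is ranked above Drift even though Drift lies between Model S2 and the peak Model S1 on the axis — preferences dip and rise again. Not single-peaked.
Group 6 (peak Aero at position 4): ranking walks positions 4-3-5-6-2-1, expanding outward from the peak — single-peaked.
Group 1 violates single-peakedness, so the profile is not single-peaked on this axis.

no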